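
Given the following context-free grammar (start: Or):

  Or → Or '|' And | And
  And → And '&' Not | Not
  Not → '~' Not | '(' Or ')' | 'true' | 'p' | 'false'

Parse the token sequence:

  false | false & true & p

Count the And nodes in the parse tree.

4

[Or [Or [And [Not false]]] | [And [And [And [Not false]] & [Not true]] & [Not p]]]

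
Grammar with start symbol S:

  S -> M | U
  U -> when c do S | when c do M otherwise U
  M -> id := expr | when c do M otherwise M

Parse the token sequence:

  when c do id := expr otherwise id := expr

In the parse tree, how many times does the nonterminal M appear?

[S [M when c do [M id := expr] otherwise [M id := expr]]]

3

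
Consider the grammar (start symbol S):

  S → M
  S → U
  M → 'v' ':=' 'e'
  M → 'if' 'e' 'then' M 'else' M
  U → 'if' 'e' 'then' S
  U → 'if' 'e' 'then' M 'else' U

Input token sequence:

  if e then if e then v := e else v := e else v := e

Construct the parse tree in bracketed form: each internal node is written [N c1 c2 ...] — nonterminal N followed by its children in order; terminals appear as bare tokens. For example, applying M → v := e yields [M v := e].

S
M
if e then M else M
if e then if e then M else M else M
if e then if e then v := e else M else M
if e then if e then v := e else v := e else M
if e then if e then v := e else v := e else v := e

[S [M if e then [M if e then [M v := e] else [M v := e]] else [M v := e]]]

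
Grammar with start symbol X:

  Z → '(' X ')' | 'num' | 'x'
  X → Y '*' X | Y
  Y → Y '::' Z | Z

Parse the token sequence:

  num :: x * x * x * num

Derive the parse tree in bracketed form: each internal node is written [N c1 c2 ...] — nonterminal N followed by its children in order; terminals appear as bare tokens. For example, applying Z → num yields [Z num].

[X [Y [Y [Z num]] :: [Z x]] * [X [Y [Z x]] * [X [Y [Z x]] * [X [Y [Z num]]]]]]

X
Y * X
Y :: Z * X
Z :: Z * X
num :: Z * X
num :: x * X
num :: x * Y * X
num :: x * Z * X
num :: x * x * X
num :: x * x * Y * X
num :: x * x * Z * X
num :: x * x * x * X
num :: x * x * x * Y
num :: x * x * x * Z
num :: x * x * x * num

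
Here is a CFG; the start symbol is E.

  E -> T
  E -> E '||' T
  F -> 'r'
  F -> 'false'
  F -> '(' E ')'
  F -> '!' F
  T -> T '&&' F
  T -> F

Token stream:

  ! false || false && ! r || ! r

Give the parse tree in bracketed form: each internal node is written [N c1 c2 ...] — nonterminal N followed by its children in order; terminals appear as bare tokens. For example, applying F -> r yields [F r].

[E [E [E [T [F ! [F false]]]] || [T [T [F false]] && [F ! [F r]]]] || [T [F ! [F r]]]]

E
E || T
E || T || T
T || T || T
F || T || T
! F || T || T
! false || T || T
! false || T && F || T
! false || F && F || T
! false || false && F || T
! false || false && ! F || T
! false || false && ! r || T
! false || false && ! r || F
! false || false && ! r || ! F
! false || false && ! r || ! r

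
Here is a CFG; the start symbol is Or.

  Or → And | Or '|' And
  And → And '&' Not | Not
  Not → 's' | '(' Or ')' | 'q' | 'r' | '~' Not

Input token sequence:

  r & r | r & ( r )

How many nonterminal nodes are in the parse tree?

13

[Or [Or [And [And [Not r]] & [Not r]]] | [And [And [Not r]] & [Not ( [Or [And [Not r]]] )]]]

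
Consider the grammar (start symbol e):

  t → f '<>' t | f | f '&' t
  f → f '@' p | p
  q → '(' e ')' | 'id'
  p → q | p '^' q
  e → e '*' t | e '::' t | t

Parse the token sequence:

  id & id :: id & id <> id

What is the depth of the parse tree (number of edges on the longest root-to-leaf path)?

[e [e [t [f [p [q id]]] & [t [f [p [q id]]]]]] :: [t [f [p [q id]]] & [t [f [p [q id]]] <> [t [f [p [q id]]]]]]]

7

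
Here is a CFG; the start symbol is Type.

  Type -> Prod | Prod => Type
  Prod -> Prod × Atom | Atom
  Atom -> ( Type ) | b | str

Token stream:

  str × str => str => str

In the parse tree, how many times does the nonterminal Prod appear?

4

[Type [Prod [Prod [Atom str]] × [Atom str]] => [Type [Prod [Atom str]] => [Type [Prod [Atom str]]]]]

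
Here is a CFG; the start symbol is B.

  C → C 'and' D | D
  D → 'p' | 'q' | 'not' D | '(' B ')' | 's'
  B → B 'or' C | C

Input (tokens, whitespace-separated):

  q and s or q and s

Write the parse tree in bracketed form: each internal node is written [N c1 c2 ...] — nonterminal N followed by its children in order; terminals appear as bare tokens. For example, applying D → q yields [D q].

B
B or C
C or C
C and D or C
D and D or C
q and D or C
q and s or C
q and s or C and D
q and s or D and D
q and s or q and D
q and s or q and s

[B [B [C [C [D q]] and [D s]]] or [C [C [D q]] and [D s]]]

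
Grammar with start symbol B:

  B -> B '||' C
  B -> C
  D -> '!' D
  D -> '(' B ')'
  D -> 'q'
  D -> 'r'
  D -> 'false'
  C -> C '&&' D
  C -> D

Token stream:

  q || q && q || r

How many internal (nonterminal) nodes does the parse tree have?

11

[B [B [B [C [D q]]] || [C [C [D q]] && [D q]]] || [C [D r]]]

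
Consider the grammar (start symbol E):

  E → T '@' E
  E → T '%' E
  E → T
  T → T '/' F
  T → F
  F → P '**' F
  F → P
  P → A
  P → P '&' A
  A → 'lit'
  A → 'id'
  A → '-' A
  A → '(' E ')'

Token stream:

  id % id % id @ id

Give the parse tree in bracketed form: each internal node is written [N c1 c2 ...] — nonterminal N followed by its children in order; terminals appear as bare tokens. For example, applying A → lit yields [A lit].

[E [T [F [P [A id]]]] % [E [T [F [P [A id]]]] % [E [T [F [P [A id]]]] @ [E [T [F [P [A id]]]]]]]]

E
T % E
F % E
P % E
A % E
id % E
id % T % E
id % F % E
id % P % E
id % A % E
id % id % E
id % id % T @ E
id % id % F @ E
id % id % P @ E
id % id % A @ E
id % id % id @ E
id % id % id @ T
id % id % id @ F
id % id % id @ P
id % id % id @ A
id % id % id @ id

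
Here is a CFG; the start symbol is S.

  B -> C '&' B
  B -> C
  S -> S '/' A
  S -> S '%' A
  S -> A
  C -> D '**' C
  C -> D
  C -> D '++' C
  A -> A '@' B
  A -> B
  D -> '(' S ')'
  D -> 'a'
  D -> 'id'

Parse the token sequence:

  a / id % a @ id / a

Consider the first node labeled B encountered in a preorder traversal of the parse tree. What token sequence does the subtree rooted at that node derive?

[S [S [S [S [A [B [C [D a]]]]] / [A [B [C [D id]]]]] % [A [A [B [C [D a]]]] @ [B [C [D id]]]]] / [A [B [C [D a]]]]]

a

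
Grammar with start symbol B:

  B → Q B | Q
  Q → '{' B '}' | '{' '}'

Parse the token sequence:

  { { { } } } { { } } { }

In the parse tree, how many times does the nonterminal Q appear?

[B [Q { [B [Q { [B [Q { }]] }]] }] [B [Q { [B [Q { }]] }] [B [Q { }]]]]

6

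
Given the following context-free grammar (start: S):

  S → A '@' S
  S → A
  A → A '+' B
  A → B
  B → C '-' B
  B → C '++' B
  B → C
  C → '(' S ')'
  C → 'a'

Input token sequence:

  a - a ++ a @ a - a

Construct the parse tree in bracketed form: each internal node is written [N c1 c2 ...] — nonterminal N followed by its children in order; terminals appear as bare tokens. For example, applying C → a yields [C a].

S
A @ S
B @ S
C - B @ S
a - B @ S
a - C ++ B @ S
a - a ++ B @ S
a - a ++ C @ S
a - a ++ a @ S
a - a ++ a @ A
a - a ++ a @ B
a - a ++ a @ C - B
a - a ++ a @ a - B
a - a ++ a @ a - C
a - a ++ a @ a - a

[S [A [B [C a] - [B [C a] ++ [B [C a]]]]] @ [S [A [B [C a] - [B [C a]]]]]]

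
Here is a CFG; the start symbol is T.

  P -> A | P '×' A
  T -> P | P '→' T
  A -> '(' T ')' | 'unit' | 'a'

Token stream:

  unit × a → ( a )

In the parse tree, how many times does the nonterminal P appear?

4

[T [P [P [A unit]] × [A a]] → [T [P [A ( [T [P [A a]]] )]]]]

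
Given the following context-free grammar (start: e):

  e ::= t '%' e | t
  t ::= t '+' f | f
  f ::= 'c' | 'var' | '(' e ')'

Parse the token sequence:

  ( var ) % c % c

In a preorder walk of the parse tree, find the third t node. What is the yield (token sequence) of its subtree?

[e [t [f ( [e [t [f var]]] )]] % [e [t [f c]] % [e [t [f c]]]]]

c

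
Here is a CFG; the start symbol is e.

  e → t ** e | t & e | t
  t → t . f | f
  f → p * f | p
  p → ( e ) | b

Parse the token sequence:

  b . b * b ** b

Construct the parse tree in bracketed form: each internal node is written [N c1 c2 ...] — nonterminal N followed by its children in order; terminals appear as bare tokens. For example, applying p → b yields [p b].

[e [t [t [f [p b]]] . [f [p b] * [f [p b]]]] ** [e [t [f [p b]]]]]

e
t ** e
t . f ** e
f . f ** e
p . f ** e
b . f ** e
b . p * f ** e
b . b * f ** e
b . b * p ** e
b . b * b ** e
b . b * b ** t
b . b * b ** f
b . b * b ** p
b . b * b ** b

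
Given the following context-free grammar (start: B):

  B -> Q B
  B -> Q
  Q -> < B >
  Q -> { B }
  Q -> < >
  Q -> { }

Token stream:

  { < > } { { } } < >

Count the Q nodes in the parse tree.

[B [Q { [B [Q < >]] }] [B [Q { [B [Q { }]] }] [B [Q < >]]]]

5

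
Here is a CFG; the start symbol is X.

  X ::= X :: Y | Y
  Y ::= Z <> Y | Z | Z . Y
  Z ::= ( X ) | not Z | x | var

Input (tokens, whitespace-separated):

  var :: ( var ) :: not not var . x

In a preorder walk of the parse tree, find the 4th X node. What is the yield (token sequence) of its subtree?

[X [X [X [Y [Z var]]] :: [Y [Z ( [X [Y [Z var]]] )]]] :: [Y [Z not [Z not [Z var]]] . [Y [Z x]]]]

var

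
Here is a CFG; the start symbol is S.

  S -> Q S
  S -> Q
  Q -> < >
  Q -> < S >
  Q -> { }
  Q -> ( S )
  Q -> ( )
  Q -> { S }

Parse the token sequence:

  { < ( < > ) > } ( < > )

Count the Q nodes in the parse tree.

[S [Q { [S [Q < [S [Q ( [S [Q < >]] )]] >]] }] [S [Q ( [S [Q < >]] )]]]

6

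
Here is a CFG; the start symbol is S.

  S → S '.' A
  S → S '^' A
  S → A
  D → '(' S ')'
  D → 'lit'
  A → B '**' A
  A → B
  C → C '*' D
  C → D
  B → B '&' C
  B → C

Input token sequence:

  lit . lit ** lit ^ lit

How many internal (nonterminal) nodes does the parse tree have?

[S [S [S [A [B [C [D lit]]]]] . [A [B [C [D lit]]] ** [A [B [C [D lit]]]]]] ^ [A [B [C [D lit]]]]]

19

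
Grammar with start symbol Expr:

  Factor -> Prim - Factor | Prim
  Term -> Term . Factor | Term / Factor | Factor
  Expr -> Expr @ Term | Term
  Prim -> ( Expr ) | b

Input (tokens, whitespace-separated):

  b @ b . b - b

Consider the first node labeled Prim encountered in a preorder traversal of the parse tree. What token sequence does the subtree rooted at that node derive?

b

[Expr [Expr [Term [Factor [Prim b]]]] @ [Term [Term [Factor [Prim b]]] . [Factor [Prim b] - [Factor [Prim b]]]]]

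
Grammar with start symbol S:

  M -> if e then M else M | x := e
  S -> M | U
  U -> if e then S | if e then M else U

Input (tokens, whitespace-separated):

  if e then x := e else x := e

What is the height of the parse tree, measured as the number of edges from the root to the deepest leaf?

3

[S [M if e then [M x := e] else [M x := e]]]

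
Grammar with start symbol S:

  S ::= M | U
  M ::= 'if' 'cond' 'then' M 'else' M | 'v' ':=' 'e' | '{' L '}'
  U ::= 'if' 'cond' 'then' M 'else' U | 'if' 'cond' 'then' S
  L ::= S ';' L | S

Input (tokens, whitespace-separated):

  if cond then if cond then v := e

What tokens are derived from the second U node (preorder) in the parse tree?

[S [U if cond then [S [U if cond then [S [M v := e]]]]]]

if cond then v := e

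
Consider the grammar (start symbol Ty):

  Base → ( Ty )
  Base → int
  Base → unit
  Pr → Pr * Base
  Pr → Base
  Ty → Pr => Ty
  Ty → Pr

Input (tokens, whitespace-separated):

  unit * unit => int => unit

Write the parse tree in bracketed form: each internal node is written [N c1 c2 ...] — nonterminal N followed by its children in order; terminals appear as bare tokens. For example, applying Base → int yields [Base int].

Ty
Pr => Ty
Pr * Base => Ty
Base * Base => Ty
unit * Base => Ty
unit * unit => Ty
unit * unit => Pr => Ty
unit * unit => Base => Ty
unit * unit => int => Ty
unit * unit => int => Pr
unit * unit => int => Base
unit * unit => int => unit

[Ty [Pr [Pr [Base unit]] * [Base unit]] => [Ty [Pr [Base int]] => [Ty [Pr [Base unit]]]]]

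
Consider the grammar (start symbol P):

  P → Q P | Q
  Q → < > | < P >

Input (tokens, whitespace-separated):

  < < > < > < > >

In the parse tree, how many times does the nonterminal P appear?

[P [Q < [P [Q < >] [P [Q < >] [P [Q < >]]]] >]]

4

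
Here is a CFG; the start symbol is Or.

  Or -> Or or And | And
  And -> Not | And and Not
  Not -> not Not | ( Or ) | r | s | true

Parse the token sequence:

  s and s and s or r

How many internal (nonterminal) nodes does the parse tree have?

10

[Or [Or [And [And [And [Not s]] and [Not s]] and [Not s]]] or [And [Not r]]]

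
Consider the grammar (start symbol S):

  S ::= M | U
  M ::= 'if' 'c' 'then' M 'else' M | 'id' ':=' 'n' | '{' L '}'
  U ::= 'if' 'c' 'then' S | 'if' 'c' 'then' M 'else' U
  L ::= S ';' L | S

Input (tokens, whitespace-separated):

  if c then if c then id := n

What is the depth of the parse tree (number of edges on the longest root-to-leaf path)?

6

[S [U if c then [S [U if c then [S [M id := n]]]]]]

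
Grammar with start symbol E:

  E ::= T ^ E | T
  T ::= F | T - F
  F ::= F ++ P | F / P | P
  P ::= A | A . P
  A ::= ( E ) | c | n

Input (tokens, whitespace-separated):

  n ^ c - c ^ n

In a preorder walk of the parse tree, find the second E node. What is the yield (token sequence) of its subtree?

[E [T [F [P [A n]]]] ^ [E [T [T [F [P [A c]]]] - [F [P [A c]]]] ^ [E [T [F [P [A n]]]]]]]

c - c ^ n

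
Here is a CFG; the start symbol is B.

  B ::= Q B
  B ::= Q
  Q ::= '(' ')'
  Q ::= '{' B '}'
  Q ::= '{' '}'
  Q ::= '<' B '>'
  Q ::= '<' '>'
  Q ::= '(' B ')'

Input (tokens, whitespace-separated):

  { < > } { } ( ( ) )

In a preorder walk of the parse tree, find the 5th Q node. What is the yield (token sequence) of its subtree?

[B [Q { [B [Q < >]] }] [B [Q { }] [B [Q ( [B [Q ( )]] )]]]]

( )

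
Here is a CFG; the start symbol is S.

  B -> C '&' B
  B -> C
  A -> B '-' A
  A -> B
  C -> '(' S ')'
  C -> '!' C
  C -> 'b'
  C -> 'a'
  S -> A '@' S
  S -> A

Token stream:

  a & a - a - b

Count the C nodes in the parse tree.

4

[S [A [B [C a] & [B [C a]]] - [A [B [C a]] - [A [B [C b]]]]]]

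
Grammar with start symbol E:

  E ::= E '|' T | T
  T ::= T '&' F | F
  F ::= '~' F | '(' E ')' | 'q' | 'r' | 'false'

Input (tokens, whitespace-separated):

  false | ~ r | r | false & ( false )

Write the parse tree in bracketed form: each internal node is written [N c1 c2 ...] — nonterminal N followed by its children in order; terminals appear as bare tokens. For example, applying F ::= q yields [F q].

[E [E [E [E [T [F false]]] | [T [F ~ [F r]]]] | [T [F r]]] | [T [T [F false]] & [F ( [E [T [F false]]] )]]]

E
E | T
E | T | T
E | T | T | T
T | T | T | T
F | T | T | T
false | T | T | T
false | F | T | T
false | ~ F | T | T
false | ~ r | T | T
false | ~ r | F | T
false | ~ r | r | T
false | ~ r | r | T & F
false | ~ r | r | F & F
false | ~ r | r | false & F
false | ~ r | r | false & ( E )
false | ~ r | r | false & ( T )
false | ~ r | r | false & ( F )
false | ~ r | r | false & ( false )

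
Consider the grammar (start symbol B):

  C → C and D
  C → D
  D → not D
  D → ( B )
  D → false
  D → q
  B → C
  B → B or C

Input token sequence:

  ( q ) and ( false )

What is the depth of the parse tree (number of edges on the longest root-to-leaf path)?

[B [C [C [D ( [B [C [D q]]] )]] and [D ( [B [C [D false]]] )]]]

7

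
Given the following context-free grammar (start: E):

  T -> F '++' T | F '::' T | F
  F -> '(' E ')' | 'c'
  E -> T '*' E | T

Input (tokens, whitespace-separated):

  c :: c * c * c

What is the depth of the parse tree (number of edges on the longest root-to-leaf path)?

5

[E [T [F c] :: [T [F c]]] * [E [T [F c]] * [E [T [F c]]]]]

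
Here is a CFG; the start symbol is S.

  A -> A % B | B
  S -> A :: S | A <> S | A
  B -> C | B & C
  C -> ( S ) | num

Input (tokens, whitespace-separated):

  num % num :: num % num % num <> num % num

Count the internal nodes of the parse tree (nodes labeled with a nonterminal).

[S [A [A [B [C num]]] % [B [C num]]] :: [S [A [A [A [B [C num]]] % [B [C num]]] % [B [C num]]] <> [S [A [A [B [C num]]] % [B [C num]]]]]]

24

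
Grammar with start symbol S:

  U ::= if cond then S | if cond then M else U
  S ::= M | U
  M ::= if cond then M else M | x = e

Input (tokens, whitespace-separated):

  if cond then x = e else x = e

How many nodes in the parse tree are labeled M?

[S [M if cond then [M x = e] else [M x = e]]]

3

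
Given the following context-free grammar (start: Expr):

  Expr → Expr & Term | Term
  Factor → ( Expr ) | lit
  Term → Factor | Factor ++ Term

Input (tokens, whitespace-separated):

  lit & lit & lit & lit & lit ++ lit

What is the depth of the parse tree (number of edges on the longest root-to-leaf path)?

7

[Expr [Expr [Expr [Expr [Expr [Term [Factor lit]]] & [Term [Factor lit]]] & [Term [Factor lit]]] & [Term [Factor lit]]] & [Term [Factor lit] ++ [Term [Factor lit]]]]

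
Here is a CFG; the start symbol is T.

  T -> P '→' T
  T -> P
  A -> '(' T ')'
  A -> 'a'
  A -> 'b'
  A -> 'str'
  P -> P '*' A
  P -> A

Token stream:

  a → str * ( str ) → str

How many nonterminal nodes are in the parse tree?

[T [P [A a]] → [T [P [P [A str]] * [A ( [T [P [A str]]] )]] → [T [P [A str]]]]]

14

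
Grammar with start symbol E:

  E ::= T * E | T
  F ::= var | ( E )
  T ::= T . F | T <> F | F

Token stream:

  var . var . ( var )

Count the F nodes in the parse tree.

4

[E [T [T [T [F var]] . [F var]] . [F ( [E [T [F var]]] )]]]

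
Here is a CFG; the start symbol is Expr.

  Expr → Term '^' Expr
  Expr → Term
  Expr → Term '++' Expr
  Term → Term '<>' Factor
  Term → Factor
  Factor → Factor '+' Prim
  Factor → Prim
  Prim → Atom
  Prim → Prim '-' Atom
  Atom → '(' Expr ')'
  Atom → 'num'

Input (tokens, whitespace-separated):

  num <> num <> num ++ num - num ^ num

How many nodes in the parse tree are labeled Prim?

6

[Expr [Term [Term [Term [Factor [Prim [Atom num]]]] <> [Factor [Prim [Atom num]]]] <> [Factor [Prim [Atom num]]]] ++ [Expr [Term [Factor [Prim [Prim [Atom num]] - [Atom num]]]] ^ [Expr [Term [Factor [Prim [Atom num]]]]]]]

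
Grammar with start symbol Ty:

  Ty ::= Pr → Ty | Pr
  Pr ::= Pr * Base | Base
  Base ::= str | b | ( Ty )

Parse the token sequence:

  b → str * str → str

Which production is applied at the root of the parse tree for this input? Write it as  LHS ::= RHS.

[Ty [Pr [Base b]] → [Ty [Pr [Pr [Base str]] * [Base str]] → [Ty [Pr [Base str]]]]]

Ty ::= Pr → Ty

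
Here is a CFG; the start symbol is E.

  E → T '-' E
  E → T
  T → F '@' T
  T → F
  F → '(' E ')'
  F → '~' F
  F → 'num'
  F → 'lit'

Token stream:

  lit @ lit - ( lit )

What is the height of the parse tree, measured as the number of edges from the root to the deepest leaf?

[E [T [F lit] @ [T [F lit]]] - [E [T [F ( [E [T [F lit]]] )]]]]

7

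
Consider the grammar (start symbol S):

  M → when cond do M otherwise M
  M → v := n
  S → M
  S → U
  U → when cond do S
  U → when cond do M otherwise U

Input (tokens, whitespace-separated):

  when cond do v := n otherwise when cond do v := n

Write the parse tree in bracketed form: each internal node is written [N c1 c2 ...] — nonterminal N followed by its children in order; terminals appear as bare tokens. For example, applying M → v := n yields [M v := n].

[S [U when cond do [M v := n] otherwise [U when cond do [S [M v := n]]]]]

S
U
when cond do M otherwise U
when cond do v := n otherwise U
when cond do v := n otherwise when cond do S
when cond do v := n otherwise when cond do M
when cond do v := n otherwise when cond do v := n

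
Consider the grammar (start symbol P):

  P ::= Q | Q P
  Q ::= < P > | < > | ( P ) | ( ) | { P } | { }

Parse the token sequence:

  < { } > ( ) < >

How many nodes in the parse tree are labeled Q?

4

[P [Q < [P [Q { }]] >] [P [Q ( )] [P [Q < >]]]]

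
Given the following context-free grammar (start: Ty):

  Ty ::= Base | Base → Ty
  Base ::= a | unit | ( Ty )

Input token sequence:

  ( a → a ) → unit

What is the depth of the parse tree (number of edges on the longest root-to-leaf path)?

5

[Ty [Base ( [Ty [Base a] → [Ty [Base a]]] )] → [Ty [Base unit]]]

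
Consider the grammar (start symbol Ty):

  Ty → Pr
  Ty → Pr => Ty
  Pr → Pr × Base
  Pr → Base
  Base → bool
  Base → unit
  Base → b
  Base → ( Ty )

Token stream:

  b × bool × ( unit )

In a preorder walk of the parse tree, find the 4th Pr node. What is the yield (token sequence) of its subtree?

[Ty [Pr [Pr [Pr [Base b]] × [Base bool]] × [Base ( [Ty [Pr [Base unit]]] )]]]

unit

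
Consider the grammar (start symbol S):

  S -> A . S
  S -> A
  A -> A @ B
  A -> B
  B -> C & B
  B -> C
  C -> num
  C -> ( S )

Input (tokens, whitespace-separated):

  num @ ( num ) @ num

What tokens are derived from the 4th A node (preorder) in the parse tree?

num

[S [A [A [A [B [C num]]] @ [B [C ( [S [A [B [C num]]]] )]]] @ [B [C num]]]]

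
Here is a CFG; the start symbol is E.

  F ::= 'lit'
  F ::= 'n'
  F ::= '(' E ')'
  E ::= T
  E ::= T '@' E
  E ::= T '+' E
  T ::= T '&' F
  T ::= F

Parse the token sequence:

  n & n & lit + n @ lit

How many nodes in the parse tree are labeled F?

[E [T [T [T [F n]] & [F n]] & [F lit]] + [E [T [F n]] @ [E [T [F lit]]]]]

5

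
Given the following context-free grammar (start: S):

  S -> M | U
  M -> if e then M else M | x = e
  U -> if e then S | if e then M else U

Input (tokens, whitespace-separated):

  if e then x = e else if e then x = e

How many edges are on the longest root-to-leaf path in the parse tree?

5

[S [U if e then [M x = e] else [U if e then [S [M x = e]]]]]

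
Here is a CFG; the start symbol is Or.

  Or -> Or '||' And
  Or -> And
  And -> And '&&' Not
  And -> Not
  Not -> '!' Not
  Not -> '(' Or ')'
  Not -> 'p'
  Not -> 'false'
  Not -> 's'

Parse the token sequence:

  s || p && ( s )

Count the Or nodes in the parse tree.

[Or [Or [And [Not s]]] || [And [And [Not p]] && [Not ( [Or [And [Not s]]] )]]]

3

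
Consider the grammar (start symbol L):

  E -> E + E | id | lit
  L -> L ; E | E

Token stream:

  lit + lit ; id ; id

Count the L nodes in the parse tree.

3

[L [L [L [E [E lit] + [E lit]]] ; [E id]] ; [E id]]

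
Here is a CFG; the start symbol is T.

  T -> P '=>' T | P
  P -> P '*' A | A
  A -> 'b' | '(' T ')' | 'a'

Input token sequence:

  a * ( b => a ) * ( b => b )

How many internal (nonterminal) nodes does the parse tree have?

[T [P [P [P [A a]] * [A ( [T [P [A b]] => [T [P [A a]]]] )]] * [A ( [T [P [A b]] => [T [P [A b]]]] )]]]

19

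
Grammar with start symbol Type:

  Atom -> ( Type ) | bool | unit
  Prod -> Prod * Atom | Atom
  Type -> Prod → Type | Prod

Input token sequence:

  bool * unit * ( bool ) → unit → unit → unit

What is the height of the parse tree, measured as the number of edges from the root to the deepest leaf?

6

[Type [Prod [Prod [Prod [Atom bool]] * [Atom unit]] * [Atom ( [Type [Prod [Atom bool]]] )]] → [Type [Prod [Atom unit]] → [Type [Prod [Atom unit]] → [Type [Prod [Atom unit]]]]]]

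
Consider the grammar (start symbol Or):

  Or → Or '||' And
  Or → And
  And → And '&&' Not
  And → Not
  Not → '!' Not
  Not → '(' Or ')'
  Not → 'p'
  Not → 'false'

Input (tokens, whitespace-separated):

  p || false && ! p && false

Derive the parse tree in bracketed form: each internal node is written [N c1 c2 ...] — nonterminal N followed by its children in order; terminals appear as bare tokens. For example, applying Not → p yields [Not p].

Or
Or || And
And || And
Not || And
p || And
p || And && Not
p || And && Not && Not
p || Not && Not && Not
p || false && Not && Not
p || false && ! Not && Not
p || false && ! p && Not
p || false && ! p && false

[Or [Or [And [Not p]]] || [And [And [And [Not false]] && [Not ! [Not p]]] && [Not false]]]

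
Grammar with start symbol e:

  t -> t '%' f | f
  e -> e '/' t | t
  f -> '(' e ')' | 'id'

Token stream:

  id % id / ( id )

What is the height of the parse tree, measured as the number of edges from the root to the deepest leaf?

6

[e [e [t [t [f id]] % [f id]]] / [t [f ( [e [t [f id]]] )]]]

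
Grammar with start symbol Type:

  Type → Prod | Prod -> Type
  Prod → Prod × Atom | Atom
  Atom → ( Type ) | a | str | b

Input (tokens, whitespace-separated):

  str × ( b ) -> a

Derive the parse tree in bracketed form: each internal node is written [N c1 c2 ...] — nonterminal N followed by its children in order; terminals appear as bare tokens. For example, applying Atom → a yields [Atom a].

[Type [Prod [Prod [Atom str]] × [Atom ( [Type [Prod [Atom b]]] )]] -> [Type [Prod [Atom a]]]]

Type
Prod -> Type
Prod × Atom -> Type
Atom × Atom -> Type
str × Atom -> Type
str × ( Type ) -> Type
str × ( Prod ) -> Type
str × ( Atom ) -> Type
str × ( b ) -> Type
str × ( b ) -> Prod
str × ( b ) -> Atom
str × ( b ) -> a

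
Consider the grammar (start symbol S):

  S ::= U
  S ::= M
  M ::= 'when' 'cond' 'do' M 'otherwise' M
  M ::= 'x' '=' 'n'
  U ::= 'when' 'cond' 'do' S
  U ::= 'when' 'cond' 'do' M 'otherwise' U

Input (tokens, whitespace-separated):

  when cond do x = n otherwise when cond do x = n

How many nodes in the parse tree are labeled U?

[S [U when cond do [M x = n] otherwise [U when cond do [S [M x = n]]]]]

2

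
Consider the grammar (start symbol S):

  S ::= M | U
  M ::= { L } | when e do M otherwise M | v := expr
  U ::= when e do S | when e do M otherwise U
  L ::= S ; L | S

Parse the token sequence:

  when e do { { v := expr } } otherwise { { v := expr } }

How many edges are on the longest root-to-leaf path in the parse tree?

9

[S [M when e do [M { [L [S [M { [L [S [M v := expr]]] }]]] }] otherwise [M { [L [S [M { [L [S [M v := expr]]] }]]] }]]]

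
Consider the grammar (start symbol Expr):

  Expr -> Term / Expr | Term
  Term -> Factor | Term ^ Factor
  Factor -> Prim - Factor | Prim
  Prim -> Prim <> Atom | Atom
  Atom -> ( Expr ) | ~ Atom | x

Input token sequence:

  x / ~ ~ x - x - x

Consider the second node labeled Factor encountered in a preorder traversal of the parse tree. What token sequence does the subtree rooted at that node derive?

~ ~ x - x - x

[Expr [Term [Factor [Prim [Atom x]]]] / [Expr [Term [Factor [Prim [Atom ~ [Atom ~ [Atom x]]]] - [Factor [Prim [Atom x]] - [Factor [Prim [Atom x]]]]]]]]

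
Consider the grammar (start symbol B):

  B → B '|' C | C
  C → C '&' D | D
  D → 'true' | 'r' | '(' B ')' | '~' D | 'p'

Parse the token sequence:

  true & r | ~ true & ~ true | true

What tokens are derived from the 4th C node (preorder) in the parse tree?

[B [B [B [C [C [D true]] & [D r]]] | [C [C [D ~ [D true]]] & [D ~ [D true]]]] | [C [D true]]]

~ true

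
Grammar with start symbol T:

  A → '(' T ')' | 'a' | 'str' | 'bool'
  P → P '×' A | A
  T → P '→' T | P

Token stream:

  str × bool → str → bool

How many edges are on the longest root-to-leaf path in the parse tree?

[T [P [P [A str]] × [A bool]] → [T [P [A str]] → [T [P [A bool]]]]]

5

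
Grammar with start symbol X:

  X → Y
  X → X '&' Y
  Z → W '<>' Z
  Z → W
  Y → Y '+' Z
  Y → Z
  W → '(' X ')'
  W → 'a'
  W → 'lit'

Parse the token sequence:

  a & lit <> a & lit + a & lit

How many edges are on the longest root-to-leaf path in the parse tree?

7

[X [X [X [X [Y [Z [W a]]]] & [Y [Z [W lit] <> [Z [W a]]]]] & [Y [Y [Z [W lit]]] + [Z [W a]]]] & [Y [Z [W lit]]]]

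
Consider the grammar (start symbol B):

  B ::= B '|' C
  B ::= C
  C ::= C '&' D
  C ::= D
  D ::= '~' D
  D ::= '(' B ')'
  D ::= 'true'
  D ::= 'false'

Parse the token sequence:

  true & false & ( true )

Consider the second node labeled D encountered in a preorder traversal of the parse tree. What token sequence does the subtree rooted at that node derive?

false

[B [C [C [C [D true]] & [D false]] & [D ( [B [C [D true]]] )]]]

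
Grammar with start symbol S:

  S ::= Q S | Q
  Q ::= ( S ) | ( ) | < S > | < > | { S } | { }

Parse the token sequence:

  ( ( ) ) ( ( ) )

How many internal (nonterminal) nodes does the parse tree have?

8

[S [Q ( [S [Q ( )]] )] [S [Q ( [S [Q ( )]] )]]]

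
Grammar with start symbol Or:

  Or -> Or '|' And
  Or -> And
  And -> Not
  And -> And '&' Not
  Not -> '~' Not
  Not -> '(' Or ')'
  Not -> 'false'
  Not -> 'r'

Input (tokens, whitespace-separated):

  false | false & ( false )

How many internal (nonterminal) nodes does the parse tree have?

11

[Or [Or [And [Not false]]] | [And [And [Not false]] & [Not ( [Or [And [Not false]]] )]]]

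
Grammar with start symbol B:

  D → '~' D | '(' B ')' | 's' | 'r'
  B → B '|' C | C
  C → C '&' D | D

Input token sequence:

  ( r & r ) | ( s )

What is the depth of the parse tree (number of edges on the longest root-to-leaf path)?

[B [B [C [D ( [B [C [C [D r]] & [D r]]] )]]] | [C [D ( [B [C [D s]]] )]]]

8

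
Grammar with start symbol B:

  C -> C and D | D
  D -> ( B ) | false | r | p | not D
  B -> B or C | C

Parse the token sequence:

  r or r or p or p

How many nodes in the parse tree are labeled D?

4

[B [B [B [B [C [D r]]] or [C [D r]]] or [C [D p]]] or [C [D p]]]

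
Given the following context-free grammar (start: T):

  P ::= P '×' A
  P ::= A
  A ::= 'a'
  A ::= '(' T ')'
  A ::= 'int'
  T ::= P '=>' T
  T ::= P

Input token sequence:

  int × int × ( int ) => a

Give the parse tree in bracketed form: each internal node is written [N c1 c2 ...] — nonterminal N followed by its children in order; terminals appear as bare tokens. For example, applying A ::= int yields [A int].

T
P => T
P × A => T
P × A × A => T
A × A × A => T
int × A × A => T
int × int × A => T
int × int × ( T ) => T
int × int × ( P ) => T
int × int × ( A ) => T
int × int × ( int ) => T
int × int × ( int ) => P
int × int × ( int ) => A
int × int × ( int ) => a

[T [P [P [P [A int]] × [A int]] × [A ( [T [P [A int]]] )]] => [T [P [A a]]]]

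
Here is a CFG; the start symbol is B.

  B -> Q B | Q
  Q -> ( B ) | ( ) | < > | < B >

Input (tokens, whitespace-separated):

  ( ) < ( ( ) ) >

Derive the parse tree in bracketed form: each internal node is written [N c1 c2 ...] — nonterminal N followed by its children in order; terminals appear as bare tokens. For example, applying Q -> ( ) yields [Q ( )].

[B [Q ( )] [B [Q < [B [Q ( [B [Q ( )]] )]] >]]]

B
Q B
( ) B
( ) Q
( ) < B >
( ) < Q >
( ) < ( B ) >
( ) < ( Q ) >
( ) < ( ( ) ) >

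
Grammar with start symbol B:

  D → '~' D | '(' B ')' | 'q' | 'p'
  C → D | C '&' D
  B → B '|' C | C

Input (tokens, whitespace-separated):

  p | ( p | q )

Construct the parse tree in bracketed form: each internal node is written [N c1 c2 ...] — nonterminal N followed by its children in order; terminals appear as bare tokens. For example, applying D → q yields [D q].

B
B | C
C | C
D | C
p | C
p | D
p | ( B )
p | ( B | C )
p | ( C | C )
p | ( D | C )
p | ( p | C )
p | ( p | D )
p | ( p | q )

[B [B [C [D p]]] | [C [D ( [B [B [C [D p]]] | [C [D q]]] )]]]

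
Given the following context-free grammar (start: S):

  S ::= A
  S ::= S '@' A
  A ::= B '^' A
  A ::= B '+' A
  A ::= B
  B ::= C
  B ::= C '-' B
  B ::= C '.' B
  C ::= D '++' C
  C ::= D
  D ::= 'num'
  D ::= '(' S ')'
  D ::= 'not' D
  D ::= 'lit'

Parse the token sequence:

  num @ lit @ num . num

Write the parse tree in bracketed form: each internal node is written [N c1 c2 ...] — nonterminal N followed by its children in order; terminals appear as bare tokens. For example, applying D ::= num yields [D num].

[S [S [S [A [B [C [D num]]]]] @ [A [B [C [D lit]]]]] @ [A [B [C [D num]] . [B [C [D num]]]]]]

S
S @ A
S @ A @ A
A @ A @ A
B @ A @ A
C @ A @ A
D @ A @ A
num @ A @ A
num @ B @ A
num @ C @ A
num @ D @ A
num @ lit @ A
num @ lit @ B
num @ lit @ C . B
num @ lit @ D . B
num @ lit @ num . B
num @ lit @ num . C
num @ lit @ num . D
num @ lit @ num . num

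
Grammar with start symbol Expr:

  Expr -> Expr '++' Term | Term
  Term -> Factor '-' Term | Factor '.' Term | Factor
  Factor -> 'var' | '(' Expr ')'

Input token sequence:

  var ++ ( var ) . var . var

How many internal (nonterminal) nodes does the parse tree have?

[Expr [Expr [Term [Factor var]]] ++ [Term [Factor ( [Expr [Term [Factor var]]] )] . [Term [Factor var] . [Term [Factor var]]]]]

13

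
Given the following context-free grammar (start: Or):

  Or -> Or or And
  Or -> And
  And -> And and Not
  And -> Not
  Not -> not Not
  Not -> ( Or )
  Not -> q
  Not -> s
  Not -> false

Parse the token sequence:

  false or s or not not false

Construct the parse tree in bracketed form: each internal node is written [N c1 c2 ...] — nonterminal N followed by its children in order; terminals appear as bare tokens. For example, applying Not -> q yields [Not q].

Or
Or or And
Or or And or And
And or And or And
Not or And or And
false or And or And
false or Not or And
false or s or And
false or s or Not
false or s or not Not
false or s or not not Not
false or s or not not false

[Or [Or [Or [And [Not false]]] or [And [Not s]]] or [And [Not not [Not not [Not false]]]]]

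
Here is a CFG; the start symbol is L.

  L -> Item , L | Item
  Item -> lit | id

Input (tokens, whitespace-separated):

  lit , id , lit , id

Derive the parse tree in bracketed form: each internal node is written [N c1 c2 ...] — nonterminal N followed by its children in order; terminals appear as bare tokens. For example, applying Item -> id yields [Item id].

L
Item , L
lit , L
lit , Item , L
lit , id , L
lit , id , Item , L
lit , id , lit , L
lit , id , lit , Item
lit , id , lit , id

[L [Item lit] , [L [Item id] , [L [Item lit] , [L [Item id]]]]]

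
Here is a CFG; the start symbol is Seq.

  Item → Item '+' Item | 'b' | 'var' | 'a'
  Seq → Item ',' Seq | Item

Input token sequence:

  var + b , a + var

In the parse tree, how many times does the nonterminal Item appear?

[Seq [Item [Item var] + [Item b]] , [Seq [Item [Item a] + [Item var]]]]

6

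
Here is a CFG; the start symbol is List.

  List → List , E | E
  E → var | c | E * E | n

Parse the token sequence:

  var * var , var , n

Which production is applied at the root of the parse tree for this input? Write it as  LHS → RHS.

[List [List [List [E [E var] * [E var]]] , [E var]] , [E n]]

List → List , E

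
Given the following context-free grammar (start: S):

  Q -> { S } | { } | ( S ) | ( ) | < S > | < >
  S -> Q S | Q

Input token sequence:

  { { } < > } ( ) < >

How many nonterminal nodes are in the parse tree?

[S [Q { [S [Q { }] [S [Q < >]]] }] [S [Q ( )] [S [Q < >]]]]

10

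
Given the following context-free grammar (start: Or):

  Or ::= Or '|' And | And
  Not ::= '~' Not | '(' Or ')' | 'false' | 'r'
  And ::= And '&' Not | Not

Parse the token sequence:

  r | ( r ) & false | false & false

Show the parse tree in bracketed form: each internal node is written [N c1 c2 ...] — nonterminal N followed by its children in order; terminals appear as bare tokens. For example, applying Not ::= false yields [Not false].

[Or [Or [Or [And [Not r]]] | [And [And [Not ( [Or [And [Not r]]] )]] & [Not false]]] | [And [And [Not false]] & [Not false]]]

Or
Or | And
Or | And | And
And | And | And
Not | And | And
r | And | And
r | And & Not | And
r | Not & Not | And
r | ( Or ) & Not | And
r | ( And ) & Not | And
r | ( Not ) & Not | And
r | ( r ) & Not | And
r | ( r ) & false | And
r | ( r ) & false | And & Not
r | ( r ) & false | Not & Not
r | ( r ) & false | false & Not
r | ( r ) & false | false & false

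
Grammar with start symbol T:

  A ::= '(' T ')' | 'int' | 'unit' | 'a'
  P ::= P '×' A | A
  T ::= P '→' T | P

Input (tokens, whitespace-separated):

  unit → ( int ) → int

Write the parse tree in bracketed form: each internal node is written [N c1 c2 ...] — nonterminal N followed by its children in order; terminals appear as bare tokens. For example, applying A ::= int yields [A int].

T
P → T
A → T
unit → T
unit → P → T
unit → A → T
unit → ( T ) → T
unit → ( P ) → T
unit → ( A ) → T
unit → ( int ) → T
unit → ( int ) → P
unit → ( int ) → A
unit → ( int ) → int

[T [P [A unit]] → [T [P [A ( [T [P [A int]]] )]] → [T [P [A int]]]]]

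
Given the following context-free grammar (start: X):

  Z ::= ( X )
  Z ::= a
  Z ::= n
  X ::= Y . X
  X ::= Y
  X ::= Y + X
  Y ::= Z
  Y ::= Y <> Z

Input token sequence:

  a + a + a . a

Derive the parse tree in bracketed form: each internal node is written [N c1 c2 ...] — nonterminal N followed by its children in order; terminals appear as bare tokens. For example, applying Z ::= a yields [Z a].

X
Y + X
Z + X
a + X
a + Y + X
a + Z + X
a + a + X
a + a + Y . X
a + a + Z . X
a + a + a . X
a + a + a . Y
a + a + a . Z
a + a + a . a

[X [Y [Z a]] + [X [Y [Z a]] + [X [Y [Z a]] . [X [Y [Z a]]]]]]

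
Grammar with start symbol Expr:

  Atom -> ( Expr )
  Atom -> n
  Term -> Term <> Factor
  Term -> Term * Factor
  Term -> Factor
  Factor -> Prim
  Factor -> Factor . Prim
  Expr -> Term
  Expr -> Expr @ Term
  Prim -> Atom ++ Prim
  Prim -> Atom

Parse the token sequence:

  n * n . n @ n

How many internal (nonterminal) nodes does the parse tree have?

[Expr [Expr [Term [Term [Factor [Prim [Atom n]]]] * [Factor [Factor [Prim [Atom n]]] . [Prim [Atom n]]]]] @ [Term [Factor [Prim [Atom n]]]]]

17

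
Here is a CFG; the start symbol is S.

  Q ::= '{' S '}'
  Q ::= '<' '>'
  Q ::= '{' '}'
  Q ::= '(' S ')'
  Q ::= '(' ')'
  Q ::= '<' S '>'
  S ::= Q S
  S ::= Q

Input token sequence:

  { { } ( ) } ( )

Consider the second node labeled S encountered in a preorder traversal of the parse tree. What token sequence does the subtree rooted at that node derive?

[S [Q { [S [Q { }] [S [Q ( )]]] }] [S [Q ( )]]]

{ } ( )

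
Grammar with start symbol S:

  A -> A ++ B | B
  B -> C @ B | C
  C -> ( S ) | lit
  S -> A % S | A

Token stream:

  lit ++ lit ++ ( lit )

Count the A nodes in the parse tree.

[S [A [A [A [B [C lit]]] ++ [B [C lit]]] ++ [B [C ( [S [A [B [C lit]]]] )]]]]

4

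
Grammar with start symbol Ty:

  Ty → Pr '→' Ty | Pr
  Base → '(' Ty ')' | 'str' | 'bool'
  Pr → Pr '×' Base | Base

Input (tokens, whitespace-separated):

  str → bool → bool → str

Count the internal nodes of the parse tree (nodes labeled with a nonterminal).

12

[Ty [Pr [Base str]] → [Ty [Pr [Base bool]] → [Ty [Pr [Base bool]] → [Ty [Pr [Base str]]]]]]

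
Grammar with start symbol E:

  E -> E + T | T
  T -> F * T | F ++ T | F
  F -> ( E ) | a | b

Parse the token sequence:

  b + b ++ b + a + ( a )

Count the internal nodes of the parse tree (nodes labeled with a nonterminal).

17

[E [E [E [E [T [F b]]] + [T [F b] ++ [T [F b]]]] + [T [F a]]] + [T [F ( [E [T [F a]]] )]]]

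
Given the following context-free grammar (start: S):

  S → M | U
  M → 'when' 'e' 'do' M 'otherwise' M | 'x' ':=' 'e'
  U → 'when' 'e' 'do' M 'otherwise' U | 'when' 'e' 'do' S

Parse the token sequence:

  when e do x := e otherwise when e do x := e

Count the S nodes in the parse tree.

[S [U when e do [M x := e] otherwise [U when e do [S [M x := e]]]]]

2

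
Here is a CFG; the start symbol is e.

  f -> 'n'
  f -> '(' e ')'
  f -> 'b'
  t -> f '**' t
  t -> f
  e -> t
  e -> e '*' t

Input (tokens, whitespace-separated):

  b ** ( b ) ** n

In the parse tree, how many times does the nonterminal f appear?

[e [t [f b] ** [t [f ( [e [t [f b]]] )] ** [t [f n]]]]]

4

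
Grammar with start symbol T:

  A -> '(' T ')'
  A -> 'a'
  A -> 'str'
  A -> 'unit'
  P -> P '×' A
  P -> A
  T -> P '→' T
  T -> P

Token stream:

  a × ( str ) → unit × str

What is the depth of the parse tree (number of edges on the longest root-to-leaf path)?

[T [P [P [A a]] × [A ( [T [P [A str]]] )]] → [T [P [P [A unit]] × [A str]]]]

6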